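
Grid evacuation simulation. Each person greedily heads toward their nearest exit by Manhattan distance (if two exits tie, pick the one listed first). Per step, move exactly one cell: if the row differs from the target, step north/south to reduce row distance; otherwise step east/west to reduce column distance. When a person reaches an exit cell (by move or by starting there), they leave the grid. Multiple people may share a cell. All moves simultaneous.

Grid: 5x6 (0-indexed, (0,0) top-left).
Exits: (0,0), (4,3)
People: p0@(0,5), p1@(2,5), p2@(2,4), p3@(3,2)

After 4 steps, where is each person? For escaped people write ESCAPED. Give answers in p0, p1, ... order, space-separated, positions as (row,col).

Step 1: p0:(0,5)->(0,4) | p1:(2,5)->(3,5) | p2:(2,4)->(3,4) | p3:(3,2)->(4,2)
Step 2: p0:(0,4)->(0,3) | p1:(3,5)->(4,5) | p2:(3,4)->(4,4) | p3:(4,2)->(4,3)->EXIT
Step 3: p0:(0,3)->(0,2) | p1:(4,5)->(4,4) | p2:(4,4)->(4,3)->EXIT | p3:escaped
Step 4: p0:(0,2)->(0,1) | p1:(4,4)->(4,3)->EXIT | p2:escaped | p3:escaped

(0,1) ESCAPED ESCAPED ESCAPED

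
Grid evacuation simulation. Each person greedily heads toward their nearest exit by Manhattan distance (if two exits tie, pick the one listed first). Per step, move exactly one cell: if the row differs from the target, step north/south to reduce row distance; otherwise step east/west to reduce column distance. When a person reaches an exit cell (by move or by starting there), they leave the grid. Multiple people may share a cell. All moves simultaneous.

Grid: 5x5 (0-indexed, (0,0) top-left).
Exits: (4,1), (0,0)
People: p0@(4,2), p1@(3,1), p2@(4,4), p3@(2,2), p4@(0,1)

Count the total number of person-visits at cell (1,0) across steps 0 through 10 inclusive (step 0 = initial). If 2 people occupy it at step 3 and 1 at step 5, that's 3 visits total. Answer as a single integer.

Step 0: p0@(4,2) p1@(3,1) p2@(4,4) p3@(2,2) p4@(0,1) -> at (1,0): 0 [-], cum=0
Step 1: p0@ESC p1@ESC p2@(4,3) p3@(3,2) p4@ESC -> at (1,0): 0 [-], cum=0
Step 2: p0@ESC p1@ESC p2@(4,2) p3@(4,2) p4@ESC -> at (1,0): 0 [-], cum=0
Step 3: p0@ESC p1@ESC p2@ESC p3@ESC p4@ESC -> at (1,0): 0 [-], cum=0
Total visits = 0

Answer: 0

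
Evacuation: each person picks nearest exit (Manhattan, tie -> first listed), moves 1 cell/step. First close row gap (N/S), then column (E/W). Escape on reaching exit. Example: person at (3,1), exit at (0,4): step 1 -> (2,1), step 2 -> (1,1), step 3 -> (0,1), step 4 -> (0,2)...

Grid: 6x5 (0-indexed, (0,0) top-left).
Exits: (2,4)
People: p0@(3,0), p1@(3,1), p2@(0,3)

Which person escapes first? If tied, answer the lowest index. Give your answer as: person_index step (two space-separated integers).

Answer: 2 3

Derivation:
Step 1: p0:(3,0)->(2,0) | p1:(3,1)->(2,1) | p2:(0,3)->(1,3)
Step 2: p0:(2,0)->(2,1) | p1:(2,1)->(2,2) | p2:(1,3)->(2,3)
Step 3: p0:(2,1)->(2,2) | p1:(2,2)->(2,3) | p2:(2,3)->(2,4)->EXIT
Step 4: p0:(2,2)->(2,3) | p1:(2,3)->(2,4)->EXIT | p2:escaped
Step 5: p0:(2,3)->(2,4)->EXIT | p1:escaped | p2:escaped
Exit steps: [5, 4, 3]
First to escape: p2 at step 3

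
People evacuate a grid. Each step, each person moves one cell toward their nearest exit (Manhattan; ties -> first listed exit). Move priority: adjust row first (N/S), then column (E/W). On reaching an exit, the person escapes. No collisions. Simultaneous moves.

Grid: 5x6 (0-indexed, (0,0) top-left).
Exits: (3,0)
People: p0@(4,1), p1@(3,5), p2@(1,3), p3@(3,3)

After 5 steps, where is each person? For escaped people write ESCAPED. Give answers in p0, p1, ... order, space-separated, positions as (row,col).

Step 1: p0:(4,1)->(3,1) | p1:(3,5)->(3,4) | p2:(1,3)->(2,3) | p3:(3,3)->(3,2)
Step 2: p0:(3,1)->(3,0)->EXIT | p1:(3,4)->(3,3) | p2:(2,3)->(3,3) | p3:(3,2)->(3,1)
Step 3: p0:escaped | p1:(3,3)->(3,2) | p2:(3,3)->(3,2) | p3:(3,1)->(3,0)->EXIT
Step 4: p0:escaped | p1:(3,2)->(3,1) | p2:(3,2)->(3,1) | p3:escaped
Step 5: p0:escaped | p1:(3,1)->(3,0)->EXIT | p2:(3,1)->(3,0)->EXIT | p3:escaped

ESCAPED ESCAPED ESCAPED ESCAPED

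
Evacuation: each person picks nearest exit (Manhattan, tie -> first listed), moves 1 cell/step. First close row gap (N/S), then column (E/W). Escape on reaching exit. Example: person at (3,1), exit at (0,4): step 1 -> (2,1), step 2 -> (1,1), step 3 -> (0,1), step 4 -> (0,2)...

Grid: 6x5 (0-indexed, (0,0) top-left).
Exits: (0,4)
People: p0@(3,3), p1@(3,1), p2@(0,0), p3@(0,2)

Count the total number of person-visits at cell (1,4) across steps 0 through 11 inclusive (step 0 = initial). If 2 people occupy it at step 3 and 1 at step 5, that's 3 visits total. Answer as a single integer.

Answer: 0

Derivation:
Step 0: p0@(3,3) p1@(3,1) p2@(0,0) p3@(0,2) -> at (1,4): 0 [-], cum=0
Step 1: p0@(2,3) p1@(2,1) p2@(0,1) p3@(0,3) -> at (1,4): 0 [-], cum=0
Step 2: p0@(1,3) p1@(1,1) p2@(0,2) p3@ESC -> at (1,4): 0 [-], cum=0
Step 3: p0@(0,3) p1@(0,1) p2@(0,3) p3@ESC -> at (1,4): 0 [-], cum=0
Step 4: p0@ESC p1@(0,2) p2@ESC p3@ESC -> at (1,4): 0 [-], cum=0
Step 5: p0@ESC p1@(0,3) p2@ESC p3@ESC -> at (1,4): 0 [-], cum=0
Step 6: p0@ESC p1@ESC p2@ESC p3@ESC -> at (1,4): 0 [-], cum=0
Total visits = 0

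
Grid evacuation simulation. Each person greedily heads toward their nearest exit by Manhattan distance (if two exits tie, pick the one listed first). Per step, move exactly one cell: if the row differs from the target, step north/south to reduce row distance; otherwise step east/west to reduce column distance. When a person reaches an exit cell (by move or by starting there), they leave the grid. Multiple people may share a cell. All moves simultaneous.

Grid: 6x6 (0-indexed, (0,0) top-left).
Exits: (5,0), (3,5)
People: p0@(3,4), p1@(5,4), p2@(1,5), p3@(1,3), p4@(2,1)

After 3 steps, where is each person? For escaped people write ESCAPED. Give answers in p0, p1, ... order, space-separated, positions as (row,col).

Step 1: p0:(3,4)->(3,5)->EXIT | p1:(5,4)->(4,4) | p2:(1,5)->(2,5) | p3:(1,3)->(2,3) | p4:(2,1)->(3,1)
Step 2: p0:escaped | p1:(4,4)->(3,4) | p2:(2,5)->(3,5)->EXIT | p3:(2,3)->(3,3) | p4:(3,1)->(4,1)
Step 3: p0:escaped | p1:(3,4)->(3,5)->EXIT | p2:escaped | p3:(3,3)->(3,4) | p4:(4,1)->(5,1)

ESCAPED ESCAPED ESCAPED (3,4) (5,1)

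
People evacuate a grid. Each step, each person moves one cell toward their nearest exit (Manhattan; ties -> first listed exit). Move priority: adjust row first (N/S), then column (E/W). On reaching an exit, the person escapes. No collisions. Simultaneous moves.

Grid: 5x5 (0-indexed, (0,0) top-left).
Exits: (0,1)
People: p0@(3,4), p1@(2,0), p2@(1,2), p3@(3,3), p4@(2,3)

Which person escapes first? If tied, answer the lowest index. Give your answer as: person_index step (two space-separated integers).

Step 1: p0:(3,4)->(2,4) | p1:(2,0)->(1,0) | p2:(1,2)->(0,2) | p3:(3,3)->(2,3) | p4:(2,3)->(1,3)
Step 2: p0:(2,4)->(1,4) | p1:(1,0)->(0,0) | p2:(0,2)->(0,1)->EXIT | p3:(2,3)->(1,3) | p4:(1,3)->(0,3)
Step 3: p0:(1,4)->(0,4) | p1:(0,0)->(0,1)->EXIT | p2:escaped | p3:(1,3)->(0,3) | p4:(0,3)->(0,2)
Step 4: p0:(0,4)->(0,3) | p1:escaped | p2:escaped | p3:(0,3)->(0,2) | p4:(0,2)->(0,1)->EXIT
Step 5: p0:(0,3)->(0,2) | p1:escaped | p2:escaped | p3:(0,2)->(0,1)->EXIT | p4:escaped
Step 6: p0:(0,2)->(0,1)->EXIT | p1:escaped | p2:escaped | p3:escaped | p4:escaped
Exit steps: [6, 3, 2, 5, 4]
First to escape: p2 at step 2

Answer: 2 2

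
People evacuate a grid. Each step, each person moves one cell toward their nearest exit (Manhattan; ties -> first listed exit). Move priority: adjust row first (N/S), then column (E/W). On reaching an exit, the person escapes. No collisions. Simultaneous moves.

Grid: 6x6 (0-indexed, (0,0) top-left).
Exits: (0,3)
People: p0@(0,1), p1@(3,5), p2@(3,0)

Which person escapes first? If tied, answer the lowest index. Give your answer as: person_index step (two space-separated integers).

Step 1: p0:(0,1)->(0,2) | p1:(3,5)->(2,5) | p2:(3,0)->(2,0)
Step 2: p0:(0,2)->(0,3)->EXIT | p1:(2,5)->(1,5) | p2:(2,0)->(1,0)
Step 3: p0:escaped | p1:(1,5)->(0,5) | p2:(1,0)->(0,0)
Step 4: p0:escaped | p1:(0,5)->(0,4) | p2:(0,0)->(0,1)
Step 5: p0:escaped | p1:(0,4)->(0,3)->EXIT | p2:(0,1)->(0,2)
Step 6: p0:escaped | p1:escaped | p2:(0,2)->(0,3)->EXIT
Exit steps: [2, 5, 6]
First to escape: p0 at step 2

Answer: 0 2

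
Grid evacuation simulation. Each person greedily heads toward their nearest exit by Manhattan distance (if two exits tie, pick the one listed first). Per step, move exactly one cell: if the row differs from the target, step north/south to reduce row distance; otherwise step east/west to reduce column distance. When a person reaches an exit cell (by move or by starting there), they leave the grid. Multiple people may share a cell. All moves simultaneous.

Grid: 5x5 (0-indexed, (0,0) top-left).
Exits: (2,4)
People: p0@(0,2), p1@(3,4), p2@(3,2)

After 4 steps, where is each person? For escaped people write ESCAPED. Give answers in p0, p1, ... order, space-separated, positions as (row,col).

Step 1: p0:(0,2)->(1,2) | p1:(3,4)->(2,4)->EXIT | p2:(3,2)->(2,2)
Step 2: p0:(1,2)->(2,2) | p1:escaped | p2:(2,2)->(2,3)
Step 3: p0:(2,2)->(2,3) | p1:escaped | p2:(2,3)->(2,4)->EXIT
Step 4: p0:(2,3)->(2,4)->EXIT | p1:escaped | p2:escaped

ESCAPED ESCAPED ESCAPED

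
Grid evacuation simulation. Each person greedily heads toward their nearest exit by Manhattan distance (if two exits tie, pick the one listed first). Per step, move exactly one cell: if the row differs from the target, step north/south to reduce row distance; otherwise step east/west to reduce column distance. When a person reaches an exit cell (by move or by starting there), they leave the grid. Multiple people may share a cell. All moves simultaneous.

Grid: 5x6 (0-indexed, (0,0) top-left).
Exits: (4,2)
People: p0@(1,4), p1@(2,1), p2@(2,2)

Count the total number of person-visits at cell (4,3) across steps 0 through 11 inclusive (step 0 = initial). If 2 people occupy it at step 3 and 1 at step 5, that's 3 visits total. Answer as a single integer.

Step 0: p0@(1,4) p1@(2,1) p2@(2,2) -> at (4,3): 0 [-], cum=0
Step 1: p0@(2,4) p1@(3,1) p2@(3,2) -> at (4,3): 0 [-], cum=0
Step 2: p0@(3,4) p1@(4,1) p2@ESC -> at (4,3): 0 [-], cum=0
Step 3: p0@(4,4) p1@ESC p2@ESC -> at (4,3): 0 [-], cum=0
Step 4: p0@(4,3) p1@ESC p2@ESC -> at (4,3): 1 [p0], cum=1
Step 5: p0@ESC p1@ESC p2@ESC -> at (4,3): 0 [-], cum=1
Total visits = 1

Answer: 1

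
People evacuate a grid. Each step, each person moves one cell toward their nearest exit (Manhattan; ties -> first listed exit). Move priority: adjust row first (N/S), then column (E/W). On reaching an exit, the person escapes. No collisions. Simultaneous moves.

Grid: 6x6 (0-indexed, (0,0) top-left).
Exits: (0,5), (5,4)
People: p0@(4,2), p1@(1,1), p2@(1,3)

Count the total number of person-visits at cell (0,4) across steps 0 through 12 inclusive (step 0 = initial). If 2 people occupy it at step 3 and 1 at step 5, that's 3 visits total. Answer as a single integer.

Answer: 2

Derivation:
Step 0: p0@(4,2) p1@(1,1) p2@(1,3) -> at (0,4): 0 [-], cum=0
Step 1: p0@(5,2) p1@(0,1) p2@(0,3) -> at (0,4): 0 [-], cum=0
Step 2: p0@(5,3) p1@(0,2) p2@(0,4) -> at (0,4): 1 [p2], cum=1
Step 3: p0@ESC p1@(0,3) p2@ESC -> at (0,4): 0 [-], cum=1
Step 4: p0@ESC p1@(0,4) p2@ESC -> at (0,4): 1 [p1], cum=2
Step 5: p0@ESC p1@ESC p2@ESC -> at (0,4): 0 [-], cum=2
Total visits = 2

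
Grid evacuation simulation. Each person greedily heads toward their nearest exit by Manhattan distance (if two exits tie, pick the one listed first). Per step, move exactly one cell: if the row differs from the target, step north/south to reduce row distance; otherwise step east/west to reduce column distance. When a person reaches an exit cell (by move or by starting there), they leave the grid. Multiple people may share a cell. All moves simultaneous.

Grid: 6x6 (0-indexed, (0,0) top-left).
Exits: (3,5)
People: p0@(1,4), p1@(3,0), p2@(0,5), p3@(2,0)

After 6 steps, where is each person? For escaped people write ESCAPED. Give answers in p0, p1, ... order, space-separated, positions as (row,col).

Step 1: p0:(1,4)->(2,4) | p1:(3,0)->(3,1) | p2:(0,5)->(1,5) | p3:(2,0)->(3,0)
Step 2: p0:(2,4)->(3,4) | p1:(3,1)->(3,2) | p2:(1,5)->(2,5) | p3:(3,0)->(3,1)
Step 3: p0:(3,4)->(3,5)->EXIT | p1:(3,2)->(3,3) | p2:(2,5)->(3,5)->EXIT | p3:(3,1)->(3,2)
Step 4: p0:escaped | p1:(3,3)->(3,4) | p2:escaped | p3:(3,2)->(3,3)
Step 5: p0:escaped | p1:(3,4)->(3,5)->EXIT | p2:escaped | p3:(3,3)->(3,4)
Step 6: p0:escaped | p1:escaped | p2:escaped | p3:(3,4)->(3,5)->EXIT

ESCAPED ESCAPED ESCAPED ESCAPED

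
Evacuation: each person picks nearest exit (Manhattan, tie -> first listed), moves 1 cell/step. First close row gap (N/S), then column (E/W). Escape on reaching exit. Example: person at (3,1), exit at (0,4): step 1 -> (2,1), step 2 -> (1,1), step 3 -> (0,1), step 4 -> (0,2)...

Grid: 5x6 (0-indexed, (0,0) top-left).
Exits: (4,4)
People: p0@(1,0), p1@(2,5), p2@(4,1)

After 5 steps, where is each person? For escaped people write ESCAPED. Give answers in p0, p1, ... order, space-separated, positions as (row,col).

Step 1: p0:(1,0)->(2,0) | p1:(2,5)->(3,5) | p2:(4,1)->(4,2)
Step 2: p0:(2,0)->(3,0) | p1:(3,5)->(4,5) | p2:(4,2)->(4,3)
Step 3: p0:(3,0)->(4,0) | p1:(4,5)->(4,4)->EXIT | p2:(4,3)->(4,4)->EXIT
Step 4: p0:(4,0)->(4,1) | p1:escaped | p2:escaped
Step 5: p0:(4,1)->(4,2) | p1:escaped | p2:escaped

(4,2) ESCAPED ESCAPED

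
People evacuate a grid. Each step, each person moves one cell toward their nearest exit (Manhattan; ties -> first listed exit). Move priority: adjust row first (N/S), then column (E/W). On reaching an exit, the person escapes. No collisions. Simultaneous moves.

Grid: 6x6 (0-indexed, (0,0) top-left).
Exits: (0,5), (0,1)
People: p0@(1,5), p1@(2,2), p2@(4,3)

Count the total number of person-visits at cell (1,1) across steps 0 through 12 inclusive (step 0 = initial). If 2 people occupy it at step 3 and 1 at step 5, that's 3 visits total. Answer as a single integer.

Answer: 0

Derivation:
Step 0: p0@(1,5) p1@(2,2) p2@(4,3) -> at (1,1): 0 [-], cum=0
Step 1: p0@ESC p1@(1,2) p2@(3,3) -> at (1,1): 0 [-], cum=0
Step 2: p0@ESC p1@(0,2) p2@(2,3) -> at (1,1): 0 [-], cum=0
Step 3: p0@ESC p1@ESC p2@(1,3) -> at (1,1): 0 [-], cum=0
Step 4: p0@ESC p1@ESC p2@(0,3) -> at (1,1): 0 [-], cum=0
Step 5: p0@ESC p1@ESC p2@(0,4) -> at (1,1): 0 [-], cum=0
Step 6: p0@ESC p1@ESC p2@ESC -> at (1,1): 0 [-], cum=0
Total visits = 0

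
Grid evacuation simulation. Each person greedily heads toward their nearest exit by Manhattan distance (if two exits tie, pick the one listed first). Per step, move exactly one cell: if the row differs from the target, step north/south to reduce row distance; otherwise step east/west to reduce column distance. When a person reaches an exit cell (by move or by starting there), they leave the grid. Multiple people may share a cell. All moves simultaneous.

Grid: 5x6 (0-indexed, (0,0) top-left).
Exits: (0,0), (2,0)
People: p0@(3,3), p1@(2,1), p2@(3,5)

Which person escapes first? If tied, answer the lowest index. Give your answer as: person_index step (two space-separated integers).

Step 1: p0:(3,3)->(2,3) | p1:(2,1)->(2,0)->EXIT | p2:(3,5)->(2,5)
Step 2: p0:(2,3)->(2,2) | p1:escaped | p2:(2,5)->(2,4)
Step 3: p0:(2,2)->(2,1) | p1:escaped | p2:(2,4)->(2,3)
Step 4: p0:(2,1)->(2,0)->EXIT | p1:escaped | p2:(2,3)->(2,2)
Step 5: p0:escaped | p1:escaped | p2:(2,2)->(2,1)
Step 6: p0:escaped | p1:escaped | p2:(2,1)->(2,0)->EXIT
Exit steps: [4, 1, 6]
First to escape: p1 at step 1

Answer: 1 1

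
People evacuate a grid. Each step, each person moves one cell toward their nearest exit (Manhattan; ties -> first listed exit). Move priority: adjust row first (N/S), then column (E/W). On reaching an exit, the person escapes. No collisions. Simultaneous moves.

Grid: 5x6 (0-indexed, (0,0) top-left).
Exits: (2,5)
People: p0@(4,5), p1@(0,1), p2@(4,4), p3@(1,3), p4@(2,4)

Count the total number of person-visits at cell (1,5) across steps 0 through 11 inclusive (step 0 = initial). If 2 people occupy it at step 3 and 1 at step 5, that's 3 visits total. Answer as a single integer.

Step 0: p0@(4,5) p1@(0,1) p2@(4,4) p3@(1,3) p4@(2,4) -> at (1,5): 0 [-], cum=0
Step 1: p0@(3,5) p1@(1,1) p2@(3,4) p3@(2,3) p4@ESC -> at (1,5): 0 [-], cum=0
Step 2: p0@ESC p1@(2,1) p2@(2,4) p3@(2,4) p4@ESC -> at (1,5): 0 [-], cum=0
Step 3: p0@ESC p1@(2,2) p2@ESC p3@ESC p4@ESC -> at (1,5): 0 [-], cum=0
Step 4: p0@ESC p1@(2,3) p2@ESC p3@ESC p4@ESC -> at (1,5): 0 [-], cum=0
Step 5: p0@ESC p1@(2,4) p2@ESC p3@ESC p4@ESC -> at (1,5): 0 [-], cum=0
Step 6: p0@ESC p1@ESC p2@ESC p3@ESC p4@ESC -> at (1,5): 0 [-], cum=0
Total visits = 0

Answer: 0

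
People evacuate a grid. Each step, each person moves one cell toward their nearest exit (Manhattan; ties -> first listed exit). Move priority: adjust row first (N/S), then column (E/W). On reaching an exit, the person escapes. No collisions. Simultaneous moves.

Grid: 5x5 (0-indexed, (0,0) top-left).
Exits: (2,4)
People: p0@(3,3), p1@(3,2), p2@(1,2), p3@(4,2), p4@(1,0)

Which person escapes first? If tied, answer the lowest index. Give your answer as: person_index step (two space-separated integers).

Answer: 0 2

Derivation:
Step 1: p0:(3,3)->(2,3) | p1:(3,2)->(2,2) | p2:(1,2)->(2,2) | p3:(4,2)->(3,2) | p4:(1,0)->(2,0)
Step 2: p0:(2,3)->(2,4)->EXIT | p1:(2,2)->(2,3) | p2:(2,2)->(2,3) | p3:(3,2)->(2,2) | p4:(2,0)->(2,1)
Step 3: p0:escaped | p1:(2,3)->(2,4)->EXIT | p2:(2,3)->(2,4)->EXIT | p3:(2,2)->(2,3) | p4:(2,1)->(2,2)
Step 4: p0:escaped | p1:escaped | p2:escaped | p3:(2,3)->(2,4)->EXIT | p4:(2,2)->(2,3)
Step 5: p0:escaped | p1:escaped | p2:escaped | p3:escaped | p4:(2,3)->(2,4)->EXIT
Exit steps: [2, 3, 3, 4, 5]
First to escape: p0 at step 2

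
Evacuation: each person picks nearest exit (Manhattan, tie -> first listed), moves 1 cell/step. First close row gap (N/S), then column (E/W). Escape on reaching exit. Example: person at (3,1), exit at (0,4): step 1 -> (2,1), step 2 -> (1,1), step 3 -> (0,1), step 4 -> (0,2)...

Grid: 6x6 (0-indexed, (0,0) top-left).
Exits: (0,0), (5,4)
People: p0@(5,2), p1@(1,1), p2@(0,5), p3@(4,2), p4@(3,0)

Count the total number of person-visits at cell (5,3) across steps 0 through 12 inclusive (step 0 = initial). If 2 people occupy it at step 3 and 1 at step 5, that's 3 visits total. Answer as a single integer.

Step 0: p0@(5,2) p1@(1,1) p2@(0,5) p3@(4,2) p4@(3,0) -> at (5,3): 0 [-], cum=0
Step 1: p0@(5,3) p1@(0,1) p2@(0,4) p3@(5,2) p4@(2,0) -> at (5,3): 1 [p0], cum=1
Step 2: p0@ESC p1@ESC p2@(0,3) p3@(5,3) p4@(1,0) -> at (5,3): 1 [p3], cum=2
Step 3: p0@ESC p1@ESC p2@(0,2) p3@ESC p4@ESC -> at (5,3): 0 [-], cum=2
Step 4: p0@ESC p1@ESC p2@(0,1) p3@ESC p4@ESC -> at (5,3): 0 [-], cum=2
Step 5: p0@ESC p1@ESC p2@ESC p3@ESC p4@ESC -> at (5,3): 0 [-], cum=2
Total visits = 2

Answer: 2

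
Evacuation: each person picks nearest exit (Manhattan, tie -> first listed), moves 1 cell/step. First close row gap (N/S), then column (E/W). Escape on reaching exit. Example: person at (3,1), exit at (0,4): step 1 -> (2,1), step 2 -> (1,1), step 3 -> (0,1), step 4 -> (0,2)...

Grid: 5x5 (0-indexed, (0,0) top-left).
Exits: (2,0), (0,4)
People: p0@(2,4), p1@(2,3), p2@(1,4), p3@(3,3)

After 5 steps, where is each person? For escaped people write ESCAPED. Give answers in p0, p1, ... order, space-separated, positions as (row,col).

Step 1: p0:(2,4)->(1,4) | p1:(2,3)->(2,2) | p2:(1,4)->(0,4)->EXIT | p3:(3,3)->(2,3)
Step 2: p0:(1,4)->(0,4)->EXIT | p1:(2,2)->(2,1) | p2:escaped | p3:(2,3)->(2,2)
Step 3: p0:escaped | p1:(2,1)->(2,0)->EXIT | p2:escaped | p3:(2,2)->(2,1)
Step 4: p0:escaped | p1:escaped | p2:escaped | p3:(2,1)->(2,0)->EXIT

ESCAPED ESCAPED ESCAPED ESCAPED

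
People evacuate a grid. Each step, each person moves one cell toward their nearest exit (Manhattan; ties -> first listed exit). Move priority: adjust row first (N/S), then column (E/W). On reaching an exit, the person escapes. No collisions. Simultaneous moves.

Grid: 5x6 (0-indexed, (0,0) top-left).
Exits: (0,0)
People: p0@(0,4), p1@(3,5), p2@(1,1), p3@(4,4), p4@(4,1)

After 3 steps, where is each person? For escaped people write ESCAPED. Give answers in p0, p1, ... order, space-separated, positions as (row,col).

Step 1: p0:(0,4)->(0,3) | p1:(3,5)->(2,5) | p2:(1,1)->(0,1) | p3:(4,4)->(3,4) | p4:(4,1)->(3,1)
Step 2: p0:(0,3)->(0,2) | p1:(2,5)->(1,5) | p2:(0,1)->(0,0)->EXIT | p3:(3,4)->(2,4) | p4:(3,1)->(2,1)
Step 3: p0:(0,2)->(0,1) | p1:(1,5)->(0,5) | p2:escaped | p3:(2,4)->(1,4) | p4:(2,1)->(1,1)

(0,1) (0,5) ESCAPED (1,4) (1,1)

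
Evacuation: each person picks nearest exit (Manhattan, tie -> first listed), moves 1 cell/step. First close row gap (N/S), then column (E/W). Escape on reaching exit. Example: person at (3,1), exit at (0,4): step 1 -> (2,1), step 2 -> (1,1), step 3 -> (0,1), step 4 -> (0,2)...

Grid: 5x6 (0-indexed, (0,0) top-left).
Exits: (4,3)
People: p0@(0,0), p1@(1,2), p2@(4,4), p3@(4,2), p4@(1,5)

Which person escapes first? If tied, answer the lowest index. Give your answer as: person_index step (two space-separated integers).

Answer: 2 1

Derivation:
Step 1: p0:(0,0)->(1,0) | p1:(1,2)->(2,2) | p2:(4,4)->(4,3)->EXIT | p3:(4,2)->(4,3)->EXIT | p4:(1,5)->(2,5)
Step 2: p0:(1,0)->(2,0) | p1:(2,2)->(3,2) | p2:escaped | p3:escaped | p4:(2,5)->(3,5)
Step 3: p0:(2,0)->(3,0) | p1:(3,2)->(4,2) | p2:escaped | p3:escaped | p4:(3,5)->(4,5)
Step 4: p0:(3,0)->(4,0) | p1:(4,2)->(4,3)->EXIT | p2:escaped | p3:escaped | p4:(4,5)->(4,4)
Step 5: p0:(4,0)->(4,1) | p1:escaped | p2:escaped | p3:escaped | p4:(4,4)->(4,3)->EXIT
Step 6: p0:(4,1)->(4,2) | p1:escaped | p2:escaped | p3:escaped | p4:escaped
Step 7: p0:(4,2)->(4,3)->EXIT | p1:escaped | p2:escaped | p3:escaped | p4:escaped
Exit steps: [7, 4, 1, 1, 5]
First to escape: p2 at step 1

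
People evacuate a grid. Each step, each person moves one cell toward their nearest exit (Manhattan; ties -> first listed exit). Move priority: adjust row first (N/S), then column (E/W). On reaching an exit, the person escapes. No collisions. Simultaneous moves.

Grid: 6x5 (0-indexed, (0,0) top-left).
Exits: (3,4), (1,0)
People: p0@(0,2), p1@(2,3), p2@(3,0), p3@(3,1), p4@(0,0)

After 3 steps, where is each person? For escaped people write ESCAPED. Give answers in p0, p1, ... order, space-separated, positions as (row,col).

Step 1: p0:(0,2)->(1,2) | p1:(2,3)->(3,3) | p2:(3,0)->(2,0) | p3:(3,1)->(3,2) | p4:(0,0)->(1,0)->EXIT
Step 2: p0:(1,2)->(1,1) | p1:(3,3)->(3,4)->EXIT | p2:(2,0)->(1,0)->EXIT | p3:(3,2)->(3,3) | p4:escaped
Step 3: p0:(1,1)->(1,0)->EXIT | p1:escaped | p2:escaped | p3:(3,3)->(3,4)->EXIT | p4:escaped

ESCAPED ESCAPED ESCAPED ESCAPED ESCAPED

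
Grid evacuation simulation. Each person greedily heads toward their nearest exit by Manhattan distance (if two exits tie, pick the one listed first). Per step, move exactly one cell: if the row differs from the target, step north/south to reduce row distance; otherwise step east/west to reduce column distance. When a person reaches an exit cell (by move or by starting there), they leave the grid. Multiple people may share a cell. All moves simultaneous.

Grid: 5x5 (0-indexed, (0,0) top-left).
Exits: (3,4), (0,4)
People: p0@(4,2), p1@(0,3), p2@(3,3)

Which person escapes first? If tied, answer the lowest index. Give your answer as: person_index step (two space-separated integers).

Step 1: p0:(4,2)->(3,2) | p1:(0,3)->(0,4)->EXIT | p2:(3,3)->(3,4)->EXIT
Step 2: p0:(3,2)->(3,3) | p1:escaped | p2:escaped
Step 3: p0:(3,3)->(3,4)->EXIT | p1:escaped | p2:escaped
Exit steps: [3, 1, 1]
First to escape: p1 at step 1

Answer: 1 1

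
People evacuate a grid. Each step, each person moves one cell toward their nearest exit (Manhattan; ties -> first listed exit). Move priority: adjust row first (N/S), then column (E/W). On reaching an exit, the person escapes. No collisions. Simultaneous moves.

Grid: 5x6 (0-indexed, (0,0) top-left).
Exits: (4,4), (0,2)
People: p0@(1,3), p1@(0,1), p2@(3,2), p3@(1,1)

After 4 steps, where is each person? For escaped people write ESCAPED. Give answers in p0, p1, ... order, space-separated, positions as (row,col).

Step 1: p0:(1,3)->(0,3) | p1:(0,1)->(0,2)->EXIT | p2:(3,2)->(4,2) | p3:(1,1)->(0,1)
Step 2: p0:(0,3)->(0,2)->EXIT | p1:escaped | p2:(4,2)->(4,3) | p3:(0,1)->(0,2)->EXIT
Step 3: p0:escaped | p1:escaped | p2:(4,3)->(4,4)->EXIT | p3:escaped

ESCAPED ESCAPED ESCAPED ESCAPED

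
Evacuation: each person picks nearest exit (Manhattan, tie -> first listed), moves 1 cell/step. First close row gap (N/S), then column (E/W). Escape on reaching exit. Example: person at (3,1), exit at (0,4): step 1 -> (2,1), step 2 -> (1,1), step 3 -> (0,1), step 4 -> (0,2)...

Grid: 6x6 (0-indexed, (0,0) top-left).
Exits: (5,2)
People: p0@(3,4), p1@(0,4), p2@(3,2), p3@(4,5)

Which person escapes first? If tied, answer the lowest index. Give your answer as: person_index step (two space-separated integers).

Step 1: p0:(3,4)->(4,4) | p1:(0,4)->(1,4) | p2:(3,2)->(4,2) | p3:(4,5)->(5,5)
Step 2: p0:(4,4)->(5,4) | p1:(1,4)->(2,4) | p2:(4,2)->(5,2)->EXIT | p3:(5,5)->(5,4)
Step 3: p0:(5,4)->(5,3) | p1:(2,4)->(3,4) | p2:escaped | p3:(5,4)->(5,3)
Step 4: p0:(5,3)->(5,2)->EXIT | p1:(3,4)->(4,4) | p2:escaped | p3:(5,3)->(5,2)->EXIT
Step 5: p0:escaped | p1:(4,4)->(5,4) | p2:escaped | p3:escaped
Step 6: p0:escaped | p1:(5,4)->(5,3) | p2:escaped | p3:escaped
Step 7: p0:escaped | p1:(5,3)->(5,2)->EXIT | p2:escaped | p3:escaped
Exit steps: [4, 7, 2, 4]
First to escape: p2 at step 2

Answer: 2 2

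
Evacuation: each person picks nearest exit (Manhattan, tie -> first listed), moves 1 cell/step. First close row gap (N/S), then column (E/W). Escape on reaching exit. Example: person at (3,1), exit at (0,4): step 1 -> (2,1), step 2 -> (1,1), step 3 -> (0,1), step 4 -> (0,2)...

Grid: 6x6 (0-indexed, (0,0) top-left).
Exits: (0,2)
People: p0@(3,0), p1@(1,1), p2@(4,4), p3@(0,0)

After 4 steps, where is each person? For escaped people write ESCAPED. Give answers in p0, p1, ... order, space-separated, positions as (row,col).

Step 1: p0:(3,0)->(2,0) | p1:(1,1)->(0,1) | p2:(4,4)->(3,4) | p3:(0,0)->(0,1)
Step 2: p0:(2,0)->(1,0) | p1:(0,1)->(0,2)->EXIT | p2:(3,4)->(2,4) | p3:(0,1)->(0,2)->EXIT
Step 3: p0:(1,0)->(0,0) | p1:escaped | p2:(2,4)->(1,4) | p3:escaped
Step 4: p0:(0,0)->(0,1) | p1:escaped | p2:(1,4)->(0,4) | p3:escaped

(0,1) ESCAPED (0,4) ESCAPED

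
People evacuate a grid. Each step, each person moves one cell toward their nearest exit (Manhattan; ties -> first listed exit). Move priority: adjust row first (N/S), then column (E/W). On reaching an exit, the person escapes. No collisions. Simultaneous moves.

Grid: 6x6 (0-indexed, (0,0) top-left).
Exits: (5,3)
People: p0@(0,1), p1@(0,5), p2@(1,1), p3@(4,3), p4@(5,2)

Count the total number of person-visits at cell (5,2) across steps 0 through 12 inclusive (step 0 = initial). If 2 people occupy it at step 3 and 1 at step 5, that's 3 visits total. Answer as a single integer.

Answer: 3

Derivation:
Step 0: p0@(0,1) p1@(0,5) p2@(1,1) p3@(4,3) p4@(5,2) -> at (5,2): 1 [p4], cum=1
Step 1: p0@(1,1) p1@(1,5) p2@(2,1) p3@ESC p4@ESC -> at (5,2): 0 [-], cum=1
Step 2: p0@(2,1) p1@(2,5) p2@(3,1) p3@ESC p4@ESC -> at (5,2): 0 [-], cum=1
Step 3: p0@(3,1) p1@(3,5) p2@(4,1) p3@ESC p4@ESC -> at (5,2): 0 [-], cum=1
Step 4: p0@(4,1) p1@(4,5) p2@(5,1) p3@ESC p4@ESC -> at (5,2): 0 [-], cum=1
Step 5: p0@(5,1) p1@(5,5) p2@(5,2) p3@ESC p4@ESC -> at (5,2): 1 [p2], cum=2
Step 6: p0@(5,2) p1@(5,4) p2@ESC p3@ESC p4@ESC -> at (5,2): 1 [p0], cum=3
Step 7: p0@ESC p1@ESC p2@ESC p3@ESC p4@ESC -> at (5,2): 0 [-], cum=3
Total visits = 3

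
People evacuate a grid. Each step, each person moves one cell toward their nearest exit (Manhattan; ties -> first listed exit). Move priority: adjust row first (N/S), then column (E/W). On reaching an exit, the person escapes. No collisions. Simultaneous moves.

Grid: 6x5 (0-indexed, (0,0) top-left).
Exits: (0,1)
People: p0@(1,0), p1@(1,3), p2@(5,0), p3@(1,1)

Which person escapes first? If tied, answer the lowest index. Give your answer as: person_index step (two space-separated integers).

Answer: 3 1

Derivation:
Step 1: p0:(1,0)->(0,0) | p1:(1,3)->(0,3) | p2:(5,0)->(4,0) | p3:(1,1)->(0,1)->EXIT
Step 2: p0:(0,0)->(0,1)->EXIT | p1:(0,3)->(0,2) | p2:(4,0)->(3,0) | p3:escaped
Step 3: p0:escaped | p1:(0,2)->(0,1)->EXIT | p2:(3,0)->(2,0) | p3:escaped
Step 4: p0:escaped | p1:escaped | p2:(2,0)->(1,0) | p3:escaped
Step 5: p0:escaped | p1:escaped | p2:(1,0)->(0,0) | p3:escaped
Step 6: p0:escaped | p1:escaped | p2:(0,0)->(0,1)->EXIT | p3:escaped
Exit steps: [2, 3, 6, 1]
First to escape: p3 at step 1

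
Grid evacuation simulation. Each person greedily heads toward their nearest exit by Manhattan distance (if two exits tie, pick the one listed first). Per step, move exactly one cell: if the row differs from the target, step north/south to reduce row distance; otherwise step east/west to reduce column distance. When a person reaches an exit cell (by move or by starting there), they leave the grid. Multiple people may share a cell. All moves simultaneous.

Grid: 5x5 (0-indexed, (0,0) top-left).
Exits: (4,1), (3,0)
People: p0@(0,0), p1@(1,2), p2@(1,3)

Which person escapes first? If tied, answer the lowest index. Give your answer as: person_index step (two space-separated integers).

Step 1: p0:(0,0)->(1,0) | p1:(1,2)->(2,2) | p2:(1,3)->(2,3)
Step 2: p0:(1,0)->(2,0) | p1:(2,2)->(3,2) | p2:(2,3)->(3,3)
Step 3: p0:(2,0)->(3,0)->EXIT | p1:(3,2)->(4,2) | p2:(3,3)->(4,3)
Step 4: p0:escaped | p1:(4,2)->(4,1)->EXIT | p2:(4,3)->(4,2)
Step 5: p0:escaped | p1:escaped | p2:(4,2)->(4,1)->EXIT
Exit steps: [3, 4, 5]
First to escape: p0 at step 3

Answer: 0 3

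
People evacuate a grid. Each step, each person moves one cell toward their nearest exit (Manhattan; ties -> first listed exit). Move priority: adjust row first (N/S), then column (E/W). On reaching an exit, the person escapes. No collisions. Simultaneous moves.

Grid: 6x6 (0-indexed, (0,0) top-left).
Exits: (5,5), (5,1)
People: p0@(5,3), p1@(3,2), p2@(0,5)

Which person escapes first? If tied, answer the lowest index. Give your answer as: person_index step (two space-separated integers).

Step 1: p0:(5,3)->(5,4) | p1:(3,2)->(4,2) | p2:(0,5)->(1,5)
Step 2: p0:(5,4)->(5,5)->EXIT | p1:(4,2)->(5,2) | p2:(1,5)->(2,5)
Step 3: p0:escaped | p1:(5,2)->(5,1)->EXIT | p2:(2,5)->(3,5)
Step 4: p0:escaped | p1:escaped | p2:(3,5)->(4,5)
Step 5: p0:escaped | p1:escaped | p2:(4,5)->(5,5)->EXIT
Exit steps: [2, 3, 5]
First to escape: p0 at step 2

Answer: 0 2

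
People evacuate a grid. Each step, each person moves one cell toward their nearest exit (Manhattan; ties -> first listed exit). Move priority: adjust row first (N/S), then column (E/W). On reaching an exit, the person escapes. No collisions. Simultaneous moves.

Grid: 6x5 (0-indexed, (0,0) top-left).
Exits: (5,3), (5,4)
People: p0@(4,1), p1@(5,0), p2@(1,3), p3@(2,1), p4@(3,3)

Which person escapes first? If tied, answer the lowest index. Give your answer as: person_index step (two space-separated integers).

Step 1: p0:(4,1)->(5,1) | p1:(5,0)->(5,1) | p2:(1,3)->(2,3) | p3:(2,1)->(3,1) | p4:(3,3)->(4,3)
Step 2: p0:(5,1)->(5,2) | p1:(5,1)->(5,2) | p2:(2,3)->(3,3) | p3:(3,1)->(4,1) | p4:(4,3)->(5,3)->EXIT
Step 3: p0:(5,2)->(5,3)->EXIT | p1:(5,2)->(5,3)->EXIT | p2:(3,3)->(4,3) | p3:(4,1)->(5,1) | p4:escaped
Step 4: p0:escaped | p1:escaped | p2:(4,3)->(5,3)->EXIT | p3:(5,1)->(5,2) | p4:escaped
Step 5: p0:escaped | p1:escaped | p2:escaped | p3:(5,2)->(5,3)->EXIT | p4:escaped
Exit steps: [3, 3, 4, 5, 2]
First to escape: p4 at step 2

Answer: 4 2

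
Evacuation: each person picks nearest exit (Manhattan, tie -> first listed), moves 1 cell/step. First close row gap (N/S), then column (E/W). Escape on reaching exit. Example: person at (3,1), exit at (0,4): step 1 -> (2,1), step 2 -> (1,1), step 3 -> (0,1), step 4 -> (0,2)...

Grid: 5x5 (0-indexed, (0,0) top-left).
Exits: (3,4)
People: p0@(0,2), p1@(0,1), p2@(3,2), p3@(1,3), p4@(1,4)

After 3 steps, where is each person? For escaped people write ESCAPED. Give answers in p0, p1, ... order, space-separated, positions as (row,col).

Step 1: p0:(0,2)->(1,2) | p1:(0,1)->(1,1) | p2:(3,2)->(3,3) | p3:(1,3)->(2,3) | p4:(1,4)->(2,4)
Step 2: p0:(1,2)->(2,2) | p1:(1,1)->(2,1) | p2:(3,3)->(3,4)->EXIT | p3:(2,3)->(3,3) | p4:(2,4)->(3,4)->EXIT
Step 3: p0:(2,2)->(3,2) | p1:(2,1)->(3,1) | p2:escaped | p3:(3,3)->(3,4)->EXIT | p4:escaped

(3,2) (3,1) ESCAPED ESCAPED ESCAPED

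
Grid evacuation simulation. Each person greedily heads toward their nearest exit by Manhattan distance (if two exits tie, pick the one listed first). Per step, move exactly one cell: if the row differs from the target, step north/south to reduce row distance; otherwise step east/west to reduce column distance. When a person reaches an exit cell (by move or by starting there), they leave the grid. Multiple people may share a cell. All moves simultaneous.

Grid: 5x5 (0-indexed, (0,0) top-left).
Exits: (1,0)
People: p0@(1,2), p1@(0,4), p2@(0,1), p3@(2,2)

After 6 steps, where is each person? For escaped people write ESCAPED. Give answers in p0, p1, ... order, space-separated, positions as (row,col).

Step 1: p0:(1,2)->(1,1) | p1:(0,4)->(1,4) | p2:(0,1)->(1,1) | p3:(2,2)->(1,2)
Step 2: p0:(1,1)->(1,0)->EXIT | p1:(1,4)->(1,3) | p2:(1,1)->(1,0)->EXIT | p3:(1,2)->(1,1)
Step 3: p0:escaped | p1:(1,3)->(1,2) | p2:escaped | p3:(1,1)->(1,0)->EXIT
Step 4: p0:escaped | p1:(1,2)->(1,1) | p2:escaped | p3:escaped
Step 5: p0:escaped | p1:(1,1)->(1,0)->EXIT | p2:escaped | p3:escaped

ESCAPED ESCAPED ESCAPED ESCAPED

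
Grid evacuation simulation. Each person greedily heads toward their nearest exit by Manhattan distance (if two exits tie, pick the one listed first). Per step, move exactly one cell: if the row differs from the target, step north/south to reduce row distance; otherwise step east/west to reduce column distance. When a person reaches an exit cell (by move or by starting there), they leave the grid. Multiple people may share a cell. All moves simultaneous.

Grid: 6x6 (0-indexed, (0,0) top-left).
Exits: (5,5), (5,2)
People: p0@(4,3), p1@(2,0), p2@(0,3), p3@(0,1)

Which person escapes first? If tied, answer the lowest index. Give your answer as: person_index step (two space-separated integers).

Step 1: p0:(4,3)->(5,3) | p1:(2,0)->(3,0) | p2:(0,3)->(1,3) | p3:(0,1)->(1,1)
Step 2: p0:(5,3)->(5,2)->EXIT | p1:(3,0)->(4,0) | p2:(1,3)->(2,3) | p3:(1,1)->(2,1)
Step 3: p0:escaped | p1:(4,0)->(5,0) | p2:(2,3)->(3,3) | p3:(2,1)->(3,1)
Step 4: p0:escaped | p1:(5,0)->(5,1) | p2:(3,3)->(4,3) | p3:(3,1)->(4,1)
Step 5: p0:escaped | p1:(5,1)->(5,2)->EXIT | p2:(4,3)->(5,3) | p3:(4,1)->(5,1)
Step 6: p0:escaped | p1:escaped | p2:(5,3)->(5,2)->EXIT | p3:(5,1)->(5,2)->EXIT
Exit steps: [2, 5, 6, 6]
First to escape: p0 at step 2

Answer: 0 2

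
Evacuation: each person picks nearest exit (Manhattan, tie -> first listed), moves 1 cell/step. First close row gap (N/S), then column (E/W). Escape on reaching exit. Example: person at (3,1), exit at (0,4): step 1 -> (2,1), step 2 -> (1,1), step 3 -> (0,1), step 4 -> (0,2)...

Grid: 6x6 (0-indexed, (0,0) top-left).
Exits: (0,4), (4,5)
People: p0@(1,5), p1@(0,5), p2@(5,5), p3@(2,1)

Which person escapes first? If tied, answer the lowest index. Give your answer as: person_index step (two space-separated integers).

Answer: 1 1

Derivation:
Step 1: p0:(1,5)->(0,5) | p1:(0,5)->(0,4)->EXIT | p2:(5,5)->(4,5)->EXIT | p3:(2,1)->(1,1)
Step 2: p0:(0,5)->(0,4)->EXIT | p1:escaped | p2:escaped | p3:(1,1)->(0,1)
Step 3: p0:escaped | p1:escaped | p2:escaped | p3:(0,1)->(0,2)
Step 4: p0:escaped | p1:escaped | p2:escaped | p3:(0,2)->(0,3)
Step 5: p0:escaped | p1:escaped | p2:escaped | p3:(0,3)->(0,4)->EXIT
Exit steps: [2, 1, 1, 5]
First to escape: p1 at step 1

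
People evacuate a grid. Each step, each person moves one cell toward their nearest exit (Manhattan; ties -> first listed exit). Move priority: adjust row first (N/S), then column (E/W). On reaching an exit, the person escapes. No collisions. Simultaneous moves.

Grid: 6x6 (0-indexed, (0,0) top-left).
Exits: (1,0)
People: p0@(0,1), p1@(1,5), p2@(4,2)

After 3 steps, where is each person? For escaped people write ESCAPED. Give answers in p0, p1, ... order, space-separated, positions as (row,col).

Step 1: p0:(0,1)->(1,1) | p1:(1,5)->(1,4) | p2:(4,2)->(3,2)
Step 2: p0:(1,1)->(1,0)->EXIT | p1:(1,4)->(1,3) | p2:(3,2)->(2,2)
Step 3: p0:escaped | p1:(1,3)->(1,2) | p2:(2,2)->(1,2)

ESCAPED (1,2) (1,2)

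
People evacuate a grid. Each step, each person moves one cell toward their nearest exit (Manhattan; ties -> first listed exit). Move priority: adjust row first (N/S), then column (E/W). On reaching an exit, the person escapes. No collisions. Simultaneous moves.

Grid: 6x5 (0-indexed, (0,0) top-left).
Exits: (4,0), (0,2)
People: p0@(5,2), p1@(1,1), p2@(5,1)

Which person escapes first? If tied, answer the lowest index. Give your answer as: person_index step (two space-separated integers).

Step 1: p0:(5,2)->(4,2) | p1:(1,1)->(0,1) | p2:(5,1)->(4,1)
Step 2: p0:(4,2)->(4,1) | p1:(0,1)->(0,2)->EXIT | p2:(4,1)->(4,0)->EXIT
Step 3: p0:(4,1)->(4,0)->EXIT | p1:escaped | p2:escaped
Exit steps: [3, 2, 2]
First to escape: p1 at step 2

Answer: 1 2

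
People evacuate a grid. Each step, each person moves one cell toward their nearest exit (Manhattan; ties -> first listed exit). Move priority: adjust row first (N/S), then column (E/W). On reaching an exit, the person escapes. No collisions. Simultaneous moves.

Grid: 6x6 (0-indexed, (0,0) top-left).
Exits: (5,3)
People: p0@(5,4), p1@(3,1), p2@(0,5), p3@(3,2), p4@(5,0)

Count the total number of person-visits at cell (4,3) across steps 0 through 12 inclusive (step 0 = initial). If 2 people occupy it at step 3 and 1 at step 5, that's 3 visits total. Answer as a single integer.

Step 0: p0@(5,4) p1@(3,1) p2@(0,5) p3@(3,2) p4@(5,0) -> at (4,3): 0 [-], cum=0
Step 1: p0@ESC p1@(4,1) p2@(1,5) p3@(4,2) p4@(5,1) -> at (4,3): 0 [-], cum=0
Step 2: p0@ESC p1@(5,1) p2@(2,5) p3@(5,2) p4@(5,2) -> at (4,3): 0 [-], cum=0
Step 3: p0@ESC p1@(5,2) p2@(3,5) p3@ESC p4@ESC -> at (4,3): 0 [-], cum=0
Step 4: p0@ESC p1@ESC p2@(4,5) p3@ESC p4@ESC -> at (4,3): 0 [-], cum=0
Step 5: p0@ESC p1@ESC p2@(5,5) p3@ESC p4@ESC -> at (4,3): 0 [-], cum=0
Step 6: p0@ESC p1@ESC p2@(5,4) p3@ESC p4@ESC -> at (4,3): 0 [-], cum=0
Step 7: p0@ESC p1@ESC p2@ESC p3@ESC p4@ESC -> at (4,3): 0 [-], cum=0
Total visits = 0

Answer: 0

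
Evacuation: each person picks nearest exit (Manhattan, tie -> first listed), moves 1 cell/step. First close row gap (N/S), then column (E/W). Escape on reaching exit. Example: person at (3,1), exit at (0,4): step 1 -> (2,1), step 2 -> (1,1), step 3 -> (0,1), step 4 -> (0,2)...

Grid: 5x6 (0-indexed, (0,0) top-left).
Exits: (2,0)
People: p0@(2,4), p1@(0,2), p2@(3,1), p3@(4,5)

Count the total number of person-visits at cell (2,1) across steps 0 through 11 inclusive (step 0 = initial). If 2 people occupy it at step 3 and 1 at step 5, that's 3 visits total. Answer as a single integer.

Step 0: p0@(2,4) p1@(0,2) p2@(3,1) p3@(4,5) -> at (2,1): 0 [-], cum=0
Step 1: p0@(2,3) p1@(1,2) p2@(2,1) p3@(3,5) -> at (2,1): 1 [p2], cum=1
Step 2: p0@(2,2) p1@(2,2) p2@ESC p3@(2,5) -> at (2,1): 0 [-], cum=1
Step 3: p0@(2,1) p1@(2,1) p2@ESC p3@(2,4) -> at (2,1): 2 [p0,p1], cum=3
Step 4: p0@ESC p1@ESC p2@ESC p3@(2,3) -> at (2,1): 0 [-], cum=3
Step 5: p0@ESC p1@ESC p2@ESC p3@(2,2) -> at (2,1): 0 [-], cum=3
Step 6: p0@ESC p1@ESC p2@ESC p3@(2,1) -> at (2,1): 1 [p3], cum=4
Step 7: p0@ESC p1@ESC p2@ESC p3@ESC -> at (2,1): 0 [-], cum=4
Total visits = 4

Answer: 4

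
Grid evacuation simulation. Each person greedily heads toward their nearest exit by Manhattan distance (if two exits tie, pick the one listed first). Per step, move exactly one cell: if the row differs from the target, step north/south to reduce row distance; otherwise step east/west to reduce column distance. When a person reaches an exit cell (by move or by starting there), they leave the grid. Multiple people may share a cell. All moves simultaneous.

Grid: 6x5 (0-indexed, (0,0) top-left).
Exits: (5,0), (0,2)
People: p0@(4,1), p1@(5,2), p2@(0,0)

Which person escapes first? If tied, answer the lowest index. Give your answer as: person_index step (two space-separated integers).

Answer: 0 2

Derivation:
Step 1: p0:(4,1)->(5,1) | p1:(5,2)->(5,1) | p2:(0,0)->(0,1)
Step 2: p0:(5,1)->(5,0)->EXIT | p1:(5,1)->(5,0)->EXIT | p2:(0,1)->(0,2)->EXIT
Exit steps: [2, 2, 2]
First to escape: p0 at step 2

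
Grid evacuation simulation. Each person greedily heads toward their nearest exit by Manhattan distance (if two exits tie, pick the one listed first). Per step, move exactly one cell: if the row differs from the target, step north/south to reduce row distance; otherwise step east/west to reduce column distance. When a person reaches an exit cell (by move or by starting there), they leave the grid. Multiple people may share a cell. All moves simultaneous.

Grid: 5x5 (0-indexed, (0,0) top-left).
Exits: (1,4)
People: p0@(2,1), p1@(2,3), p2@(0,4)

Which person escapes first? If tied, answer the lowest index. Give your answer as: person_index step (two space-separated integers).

Step 1: p0:(2,1)->(1,1) | p1:(2,3)->(1,3) | p2:(0,4)->(1,4)->EXIT
Step 2: p0:(1,1)->(1,2) | p1:(1,3)->(1,4)->EXIT | p2:escaped
Step 3: p0:(1,2)->(1,3) | p1:escaped | p2:escaped
Step 4: p0:(1,3)->(1,4)->EXIT | p1:escaped | p2:escaped
Exit steps: [4, 2, 1]
First to escape: p2 at step 1

Answer: 2 1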